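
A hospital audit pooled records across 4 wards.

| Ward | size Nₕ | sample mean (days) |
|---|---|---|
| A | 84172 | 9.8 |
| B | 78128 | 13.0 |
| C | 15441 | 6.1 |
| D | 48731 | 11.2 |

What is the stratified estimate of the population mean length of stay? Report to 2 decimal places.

N = 84172 + 78128 + 15441 + 48731 = 226472.
The stratified mean weights each stratum mean by its population share Nₕ/N.
Σ Nₕx̄ₕ = 84172·9.8 + 78128·13.0 + 15441·6.1 + 48731·11.2 = 824885.6 + 1015664 + 94190.1 + 545787.2 = 2480526.9.
Divide by N: 2480526.9 / 226472 = 10.9529... → 10.95.

10.95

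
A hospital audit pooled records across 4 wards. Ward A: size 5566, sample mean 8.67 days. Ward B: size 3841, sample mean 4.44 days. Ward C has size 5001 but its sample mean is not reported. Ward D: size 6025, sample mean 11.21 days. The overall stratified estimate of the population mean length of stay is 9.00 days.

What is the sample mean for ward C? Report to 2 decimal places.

10.21

N = 5566 + 3841 + 5001 + 6025 = 20433.
Overall total = μ·N = 9.00·20433 = 183897.
Subtract the known strata: 5566·8.67 + 3841·4.44 + 6025·11.21 = 132851.51.
Remaining total for ward C: 183897 − 132851.51 = 51045.49.
Divide by its size: 51045.49 / 5001 = 10.2071... → 10.21.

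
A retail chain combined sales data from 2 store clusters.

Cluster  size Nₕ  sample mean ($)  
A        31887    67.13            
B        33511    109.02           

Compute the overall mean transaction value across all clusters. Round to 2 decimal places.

N = 31887 + 33511 = 65398.
The stratified mean weights each stratum mean by its population share Nₕ/N.
Σ Nₕx̄ₕ = 31887·67.13 + 33511·109.02 = 2140574.31 + 3653369.22 = 5793943.53.
Divide by N: 5793943.53 / 65398 = 88.5951... → 88.60.

88.60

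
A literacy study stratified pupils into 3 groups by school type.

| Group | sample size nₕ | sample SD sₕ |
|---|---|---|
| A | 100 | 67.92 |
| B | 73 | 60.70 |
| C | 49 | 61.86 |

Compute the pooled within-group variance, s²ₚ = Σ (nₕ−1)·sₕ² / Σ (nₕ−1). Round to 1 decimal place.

4135.4

A: (100−1)·67.92² = 99·4613.1264 = 456699.5136
B: (73−1)·60.70² = 72·3684.49 = 265283.28
C: (49−1)·61.86² = 48·3826.6596 = 183679.6608
Numerator = 905662.4544; denominator = Σ(nₕ−1) = 219.
s²ₚ = 905662.4544/219 = 4135.445... → 4135.4.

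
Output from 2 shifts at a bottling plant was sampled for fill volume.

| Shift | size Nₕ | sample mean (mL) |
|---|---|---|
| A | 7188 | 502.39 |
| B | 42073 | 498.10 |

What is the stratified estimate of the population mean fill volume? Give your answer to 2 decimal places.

x̄_st = (Σ Nₕx̄ₕ) / (Σ Nₕ) = (7188·502.39 + 42073·498.10) / 49261
= 24567740.62 / 49261 = 498.7260... → 498.73.

498.73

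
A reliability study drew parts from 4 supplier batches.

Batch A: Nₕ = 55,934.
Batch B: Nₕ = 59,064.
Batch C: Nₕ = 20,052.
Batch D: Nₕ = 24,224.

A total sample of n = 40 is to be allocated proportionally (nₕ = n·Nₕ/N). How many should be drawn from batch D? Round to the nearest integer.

Share of batch D = 24224/159274 = 0.15209.
Allocate 40 × 0.15209 = 6.084... → 6.

6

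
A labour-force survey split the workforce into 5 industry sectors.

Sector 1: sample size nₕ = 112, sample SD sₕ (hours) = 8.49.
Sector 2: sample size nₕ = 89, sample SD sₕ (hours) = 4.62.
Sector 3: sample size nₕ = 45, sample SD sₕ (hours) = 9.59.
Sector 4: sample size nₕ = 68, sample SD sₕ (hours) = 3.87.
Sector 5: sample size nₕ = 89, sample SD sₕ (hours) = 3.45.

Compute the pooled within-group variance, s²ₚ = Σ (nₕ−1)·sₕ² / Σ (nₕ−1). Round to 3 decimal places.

40.142

1: (112−1)·8.49² = 111·72.0801 = 8000.8911
2: (89−1)·4.62² = 88·21.3444 = 1878.3072
3: (45−1)·9.59² = 44·91.9681 = 4046.5964
4: (68−1)·3.87² = 67·14.9769 = 1003.4523
5: (89−1)·3.45² = 88·11.9025 = 1047.42
Numerator = 15976.667; denominator = Σ(nₕ−1) = 398.
s²ₚ = 15976.667/398 = 40.14238... → 40.142.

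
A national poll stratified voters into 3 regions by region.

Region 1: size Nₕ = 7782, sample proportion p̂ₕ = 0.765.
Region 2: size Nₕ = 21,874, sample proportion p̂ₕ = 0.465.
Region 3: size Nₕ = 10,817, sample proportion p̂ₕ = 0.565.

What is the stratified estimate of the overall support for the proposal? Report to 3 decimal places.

Wₕ = Nₕ/N with N = 40473: 0.1923, 0.5405, 0.2673.
p̂_st = 0.1923·0.765 + 0.5405·0.465 + 0.2673·0.565 ≈ 0.54941... → 0.549.

0.549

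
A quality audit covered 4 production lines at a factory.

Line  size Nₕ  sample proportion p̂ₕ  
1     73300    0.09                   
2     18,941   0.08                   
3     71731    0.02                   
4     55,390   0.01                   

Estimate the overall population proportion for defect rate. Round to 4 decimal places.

N = 73300 + 18941 + 71731 + 55390 = 219362.
Overall proportion = Σ (Nₕ/N)·p̂ₕ.
Σ Nₕp̂ₕ = 6597 + 1515.28 + 1434.62 + 553.9 = 10100.8.
10100.8 / 219362 = 0.046046... → 0.0460.

0.0460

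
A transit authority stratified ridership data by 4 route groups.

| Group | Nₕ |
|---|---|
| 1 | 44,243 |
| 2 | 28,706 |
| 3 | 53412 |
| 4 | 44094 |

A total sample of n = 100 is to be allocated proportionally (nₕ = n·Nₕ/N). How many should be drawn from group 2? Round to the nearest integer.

Share of group 2 = 28706/170455 = 0.16841.
Allocate 100 × 0.16841 = 16.841... → 17.

17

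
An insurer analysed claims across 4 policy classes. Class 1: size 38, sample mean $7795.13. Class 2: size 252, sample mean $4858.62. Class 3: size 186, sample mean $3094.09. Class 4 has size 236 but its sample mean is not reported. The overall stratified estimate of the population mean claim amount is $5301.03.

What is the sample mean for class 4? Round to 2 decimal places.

N = 38 + 252 + 186 + 236 = 712.
Overall total = μ·N = 5301.03·712 = 3774333.36.
Subtract the known strata: 38·7795.13 + 252·4858.62 + 186·3094.09 = 2096087.92.
Remaining total for class 4: 3774333.36 − 2096087.92 = 1678245.44.
Divide by its size: 1678245.44 / 236 = 7111.2095... → 7111.21.

7111.21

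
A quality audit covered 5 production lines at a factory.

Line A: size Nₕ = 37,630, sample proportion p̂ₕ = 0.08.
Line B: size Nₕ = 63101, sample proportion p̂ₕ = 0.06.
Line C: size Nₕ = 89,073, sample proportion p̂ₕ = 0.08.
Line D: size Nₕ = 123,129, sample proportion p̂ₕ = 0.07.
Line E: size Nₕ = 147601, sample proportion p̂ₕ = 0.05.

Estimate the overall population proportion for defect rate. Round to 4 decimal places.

N = 37630 + 63101 + 89073 + 123129 + 147601 = 460534.
Overall proportion = Σ (Nₕ/N)·p̂ₕ.
Σ Nₕp̂ₕ = 3010.4 + 3786.06 + 7125.84 + 8619.03 + 7380.05 = 29921.38.
29921.38 / 460534 = 0.064971... → 0.0650.

0.0650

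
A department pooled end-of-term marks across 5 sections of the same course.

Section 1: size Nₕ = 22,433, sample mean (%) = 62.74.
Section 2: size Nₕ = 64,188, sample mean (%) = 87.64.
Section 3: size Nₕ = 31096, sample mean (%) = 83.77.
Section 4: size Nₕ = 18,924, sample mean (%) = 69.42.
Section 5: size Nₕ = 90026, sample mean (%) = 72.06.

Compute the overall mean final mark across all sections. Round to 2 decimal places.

76.94

x̄_st = (Σ Nₕx̄ₕ) / (Σ Nₕ) = (22433·62.74 + 64188·87.64 + 31096·83.77 + 18924·69.42 + 90026·72.06) / 226667
= 17438772.3 / 226667 = 76.9356... → 76.94.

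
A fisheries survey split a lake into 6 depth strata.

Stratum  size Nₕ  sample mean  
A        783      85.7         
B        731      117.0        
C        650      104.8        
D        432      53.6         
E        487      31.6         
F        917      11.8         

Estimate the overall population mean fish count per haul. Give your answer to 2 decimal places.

N = 783 + 731 + 650 + 432 + 487 + 917 = 4000.
Overall mean = Σ (Nₕ/N)·x̄ₕ — weight by population share, not a simple average.
Σ Nₕx̄ₕ = 783·85.7 + 731·117.0 + 650·104.8 + 432·53.6 + 487·31.6 + 917·11.8 = 67103.1 + 85527 + 68120 + 23155.2 + 15389.2 + 10820.6 = 270115.1.
Divide by N: 270115.1 / 4000 = 67.5288... → 67.53.

67.53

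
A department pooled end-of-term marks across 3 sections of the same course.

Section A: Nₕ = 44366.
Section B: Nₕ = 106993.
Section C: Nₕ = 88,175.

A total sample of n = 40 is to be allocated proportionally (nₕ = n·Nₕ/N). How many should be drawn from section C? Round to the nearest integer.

Share of section C = 88175/239534 = 0.36811.
Allocate 40 × 0.36811 = 14.724... → 15.

15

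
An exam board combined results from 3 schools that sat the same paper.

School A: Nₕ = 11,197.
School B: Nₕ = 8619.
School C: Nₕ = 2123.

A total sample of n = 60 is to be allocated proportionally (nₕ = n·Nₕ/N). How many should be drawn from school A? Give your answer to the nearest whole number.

N = 11197 + 8619 + 2123 = 21939.
n_A = 60·11197/21939 = 30.622... → 31.

31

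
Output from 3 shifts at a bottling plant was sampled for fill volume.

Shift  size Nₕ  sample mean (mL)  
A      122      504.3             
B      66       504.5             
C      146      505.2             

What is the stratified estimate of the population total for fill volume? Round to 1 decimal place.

A: 122·504.3 = 61524.6
B: 66·504.5 = 33297
C: 146·505.2 = 73759.2
τ̂ = Σ Nₕx̄ₕ = 168580.8.

168580.8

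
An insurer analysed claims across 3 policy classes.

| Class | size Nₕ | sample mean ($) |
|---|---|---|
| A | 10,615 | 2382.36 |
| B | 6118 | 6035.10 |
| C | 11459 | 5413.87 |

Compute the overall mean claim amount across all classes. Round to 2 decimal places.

N = 28192; weights Wₕ = Nₕ/N = (0.3765, 0.2170, 0.4065).
x̄_st = Σ Wₕ·x̄ₕ = 0.3765·2382.36 + 0.2170·6035.10 + 0.4065·5413.87 ≈ 4407.2442...
→ 4407.24.

4407.24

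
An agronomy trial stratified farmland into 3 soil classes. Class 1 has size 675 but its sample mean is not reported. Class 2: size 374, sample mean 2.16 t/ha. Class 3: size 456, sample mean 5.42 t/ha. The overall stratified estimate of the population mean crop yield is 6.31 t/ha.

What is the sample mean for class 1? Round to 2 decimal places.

9.21

N = 675 + 374 + 456 = 1505.
Overall total = μ·N = 6.31·1505 = 9496.55.
Subtract the known strata: 374·2.16 + 456·5.42 = 3279.36.
Remaining total for class 1: 9496.55 − 3279.36 = 6217.19.
Divide by its size: 6217.19 / 675 = 9.2107... → 9.21.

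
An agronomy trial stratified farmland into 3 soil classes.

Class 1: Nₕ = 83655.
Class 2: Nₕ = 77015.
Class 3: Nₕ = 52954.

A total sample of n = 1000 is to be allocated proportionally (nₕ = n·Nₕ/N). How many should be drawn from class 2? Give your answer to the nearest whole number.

361

Share of class 2 = 77015/213624 = 0.36052.
Allocate 1000 × 0.36052 = 360.517... → 361.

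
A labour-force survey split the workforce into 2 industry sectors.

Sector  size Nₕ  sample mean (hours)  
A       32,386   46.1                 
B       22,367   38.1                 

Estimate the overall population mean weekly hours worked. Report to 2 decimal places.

N = 32386 + 22367 = 54753.
The stratified mean weights each stratum mean by its population share Nₕ/N.
Σ Nₕx̄ₕ = 32386·46.1 + 22367·38.1 = 1492994.6 + 852182.7 = 2345177.3.
Divide by N: 2345177.3 / 54753 = 42.8319... → 42.83.

42.83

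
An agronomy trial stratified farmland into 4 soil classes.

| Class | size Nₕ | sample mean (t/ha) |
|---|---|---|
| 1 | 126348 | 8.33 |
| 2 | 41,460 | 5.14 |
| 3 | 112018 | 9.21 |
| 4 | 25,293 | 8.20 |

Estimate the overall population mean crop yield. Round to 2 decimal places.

8.21

N = 305119; weights Wₕ = Nₕ/N = (0.4141, 0.1359, 0.3671, 0.0829).
x̄_st = Σ Wₕ·x̄ₕ = 0.4141·8.33 + 0.1359·5.14 + 0.3671·9.21 + 0.0829·8.20 ≈ 8.2088...
→ 8.21.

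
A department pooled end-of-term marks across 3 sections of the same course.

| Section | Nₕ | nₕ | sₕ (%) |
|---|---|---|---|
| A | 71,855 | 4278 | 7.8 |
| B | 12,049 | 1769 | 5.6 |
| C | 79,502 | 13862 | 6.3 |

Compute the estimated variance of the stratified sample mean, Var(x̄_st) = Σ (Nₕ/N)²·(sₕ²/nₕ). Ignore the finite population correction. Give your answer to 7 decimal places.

N = 163406; Wₕ = Nₕ/N.
section A: (71855/163406)²·7.8²/4278 = 0.0027499602
section B: (12049/163406)²·5.6²/1769 = 0.0000963861
section C: (79502/163406)²·6.3²/13862 = 0.0006777590
Sum = 0.0035241053 → 0.0035241.

0.0035241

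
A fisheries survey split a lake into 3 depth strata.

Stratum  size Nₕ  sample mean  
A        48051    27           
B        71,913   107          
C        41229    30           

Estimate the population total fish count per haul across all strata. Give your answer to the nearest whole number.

A: 48051·27 = 1297377
B: 71913·107 = 7694691
C: 41229·30 = 1236870
τ̂ = Σ Nₕx̄ₕ = 10228938.

10228938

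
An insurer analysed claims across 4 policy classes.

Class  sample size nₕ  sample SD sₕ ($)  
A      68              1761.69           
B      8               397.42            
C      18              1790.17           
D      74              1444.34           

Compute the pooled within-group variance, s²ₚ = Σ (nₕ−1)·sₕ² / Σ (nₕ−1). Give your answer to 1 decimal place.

A: (68−1)·1761.69² = 67·3103551.6561 = 207937960.9587
B: (8−1)·397.42² = 7·157942.6564 = 1105598.5948
C: (18−1)·1790.17² = 17·3204708.6289 = 54480046.6913
D: (74−1)·1444.34² = 73·2086118.0356 = 152286616.5988
Numerator = 415810222.8436; denominator = Σ(nₕ−1) = 164.
s²ₚ = 415810222.8436/164 = 2535428.188... → 2535428.2.

2535428.2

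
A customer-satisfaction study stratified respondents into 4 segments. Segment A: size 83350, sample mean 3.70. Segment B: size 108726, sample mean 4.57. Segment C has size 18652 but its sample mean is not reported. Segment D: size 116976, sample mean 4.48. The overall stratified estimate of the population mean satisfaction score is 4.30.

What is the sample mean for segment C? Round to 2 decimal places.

4.28

Σ Nₕx̄ₕ = N·μ, so 18652·x̄_C = 327704·4.30 − (83350·3.70 + 108726·4.57 + 116976·4.48).
= 1409127.2 − 1329325.3 = 79801.9.
x̄_C = 79801.9 / 18652 = 4.2785... → 4.28.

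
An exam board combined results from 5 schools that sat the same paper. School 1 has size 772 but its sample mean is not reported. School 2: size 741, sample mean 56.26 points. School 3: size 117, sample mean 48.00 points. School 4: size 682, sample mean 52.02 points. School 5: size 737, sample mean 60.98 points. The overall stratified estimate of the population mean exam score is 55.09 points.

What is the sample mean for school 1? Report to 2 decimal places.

52.13

Σ Nₕx̄ₕ = N·μ, so 772·x̄_1 = 3049·55.09 − (741·56.26 + 117·48.00 + 682·52.02 + 737·60.98).
= 167969.41 − 127724.56 = 40244.85.
x̄_1 = 40244.85 / 772 = 52.1306... → 52.13.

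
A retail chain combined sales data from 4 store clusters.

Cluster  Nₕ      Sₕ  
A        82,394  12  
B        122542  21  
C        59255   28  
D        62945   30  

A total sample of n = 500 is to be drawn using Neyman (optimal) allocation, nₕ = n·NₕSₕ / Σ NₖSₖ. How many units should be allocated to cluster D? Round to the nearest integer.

Σ NₕSₕ = 82394·12 + 122542·21 + 59255·28 + 62945·30 = 7109600.
Share for D: 1888350/7109600 = 0.26561.
n_D = 500 × 0.26561 = 132.803... → 133.

133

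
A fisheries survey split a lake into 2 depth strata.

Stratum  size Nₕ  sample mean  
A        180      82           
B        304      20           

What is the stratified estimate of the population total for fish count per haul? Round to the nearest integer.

20840

Population total = Σ Nₕ·x̄ₕ (each stratum's size times its mean).
180·82 + 304·20 = 14760 + 6080 = 20840.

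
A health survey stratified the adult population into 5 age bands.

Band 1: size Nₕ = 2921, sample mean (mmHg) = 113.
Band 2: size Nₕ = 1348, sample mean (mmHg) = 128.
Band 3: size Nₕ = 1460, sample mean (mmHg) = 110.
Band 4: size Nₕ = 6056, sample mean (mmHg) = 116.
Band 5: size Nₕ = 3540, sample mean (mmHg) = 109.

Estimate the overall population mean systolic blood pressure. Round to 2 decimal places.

N = 2921 + 1348 + 1460 + 6056 + 3540 = 15325.
Weight each subgroup mean by Nₕ/N and sum.
Σ Nₕx̄ₕ = 2921·113 + 1348·128 + 1460·110 + 6056·116 + 3540·109 = 330073 + 172544 + 160600 + 702496 + 385860 = 1751573.
Divide by N: 1751573 / 15325 = 114.2951... → 114.30.

114.30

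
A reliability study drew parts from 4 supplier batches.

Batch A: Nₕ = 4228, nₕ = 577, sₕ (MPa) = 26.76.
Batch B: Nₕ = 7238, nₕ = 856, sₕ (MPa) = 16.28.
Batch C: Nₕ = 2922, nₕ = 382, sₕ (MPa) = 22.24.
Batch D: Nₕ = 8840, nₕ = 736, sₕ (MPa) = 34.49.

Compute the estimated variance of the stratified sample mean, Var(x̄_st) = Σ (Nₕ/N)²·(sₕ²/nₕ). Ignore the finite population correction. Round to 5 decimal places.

0.32577

N = 23228; Wₕ = Nₕ/N.
batch A: (4228/23228)²·26.76²/577 = 0.04111902
batch B: (7238/23228)²·16.28²/856 = 0.03006412
batch C: (2922/23228)²·22.24²/382 = 0.02049005
batch D: (8840/23228)²·34.49²/736 = 0.23409356
Sum = 0.32576675 → 0.32577.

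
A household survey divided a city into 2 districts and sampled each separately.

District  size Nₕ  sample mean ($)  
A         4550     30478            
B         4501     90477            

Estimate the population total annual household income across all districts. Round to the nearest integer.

545911877

A: 4550·30478 = 138674900
B: 4501·90477 = 407236977
τ̂ = Σ Nₕx̄ₕ = 545911877.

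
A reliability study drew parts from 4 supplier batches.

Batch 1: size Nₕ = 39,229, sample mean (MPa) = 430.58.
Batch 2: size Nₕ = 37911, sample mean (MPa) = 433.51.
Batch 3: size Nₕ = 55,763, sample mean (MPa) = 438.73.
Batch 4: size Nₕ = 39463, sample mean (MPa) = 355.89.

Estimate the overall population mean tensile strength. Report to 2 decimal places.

416.76

N = 172366; weights Wₕ = Nₕ/N = (0.2276, 0.2199, 0.3235, 0.2289).
x̄_st = Σ Wₕ·x̄ₕ = 0.2276·430.58 + 0.2199·433.51 + 0.3235·438.73 + 0.2289·355.89 ≈ 416.7609...
→ 416.76.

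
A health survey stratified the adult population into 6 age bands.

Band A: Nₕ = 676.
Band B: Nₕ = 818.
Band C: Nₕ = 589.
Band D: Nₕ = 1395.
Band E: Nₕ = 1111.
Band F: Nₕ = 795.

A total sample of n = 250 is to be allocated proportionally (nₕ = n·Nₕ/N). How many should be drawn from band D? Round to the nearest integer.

Share of band D = 1395/5384 = 0.25910.
Allocate 250 × 0.25910 = 64.775... → 65.

65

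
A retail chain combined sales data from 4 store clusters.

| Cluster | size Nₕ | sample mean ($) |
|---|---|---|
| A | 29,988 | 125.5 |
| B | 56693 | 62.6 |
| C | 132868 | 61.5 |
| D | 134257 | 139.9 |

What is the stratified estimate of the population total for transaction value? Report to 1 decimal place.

34266412.1

A: 29988·125.5 = 3763494
B: 56693·62.6 = 3548981.8
C: 132868·61.5 = 8171382
D: 134257·139.9 = 18782554.3
τ̂ = Σ Nₕx̄ₕ = 34266412.1.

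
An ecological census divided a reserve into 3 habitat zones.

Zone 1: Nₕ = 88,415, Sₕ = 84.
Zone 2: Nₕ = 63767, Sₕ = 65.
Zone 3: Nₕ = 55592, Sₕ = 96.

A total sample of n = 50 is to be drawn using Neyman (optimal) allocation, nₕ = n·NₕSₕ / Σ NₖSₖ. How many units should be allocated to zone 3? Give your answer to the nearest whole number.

Σ NₕSₕ = 88415·84 + 63767·65 + 55592·96 = 16908547.
Share for 3: 5336832/16908547 = 0.31563.
n_3 = 50 × 0.31563 = 15.781... → 16.

16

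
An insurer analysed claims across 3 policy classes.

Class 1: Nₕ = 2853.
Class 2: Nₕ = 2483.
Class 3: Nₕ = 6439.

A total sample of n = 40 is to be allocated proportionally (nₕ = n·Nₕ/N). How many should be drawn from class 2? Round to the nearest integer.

Share of class 2 = 2483/11775 = 0.21087.
Allocate 40 × 0.21087 = 8.435... → 8.

8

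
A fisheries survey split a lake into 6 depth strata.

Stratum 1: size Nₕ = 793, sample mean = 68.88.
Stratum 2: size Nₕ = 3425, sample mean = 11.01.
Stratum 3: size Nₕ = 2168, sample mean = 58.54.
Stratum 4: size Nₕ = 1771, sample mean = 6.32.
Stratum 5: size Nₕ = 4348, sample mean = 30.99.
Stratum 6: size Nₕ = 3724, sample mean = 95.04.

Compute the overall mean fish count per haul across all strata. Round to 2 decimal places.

N = 16229; weights Wₕ = Nₕ/N = (0.0489, 0.2110, 0.1336, 0.1091, 0.2679, 0.2295).
x̄_st = Σ Wₕ·x̄ₕ = 0.0489·68.88 + 0.2110·11.01 + 0.1336·58.54 + 0.1091·6.32 + 0.2679·30.99 + 0.2295·95.04 ≈ 44.3103...
→ 44.31.

44.31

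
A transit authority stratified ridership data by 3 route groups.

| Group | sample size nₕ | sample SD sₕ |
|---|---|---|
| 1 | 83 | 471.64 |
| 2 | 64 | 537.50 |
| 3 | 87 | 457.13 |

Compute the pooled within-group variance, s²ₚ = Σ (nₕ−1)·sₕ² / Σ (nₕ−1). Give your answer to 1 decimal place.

Degrees of freedom: 82 + 63 + 86 = 231.
Σ(nₕ−1)sₕ² = 82·222444.2896 + 63·288906.25 + 86·208967.8369 = 54412759.4706.
s²ₚ = 54412759.4706 / 231 = 235553.071... → 235553.1.

235553.1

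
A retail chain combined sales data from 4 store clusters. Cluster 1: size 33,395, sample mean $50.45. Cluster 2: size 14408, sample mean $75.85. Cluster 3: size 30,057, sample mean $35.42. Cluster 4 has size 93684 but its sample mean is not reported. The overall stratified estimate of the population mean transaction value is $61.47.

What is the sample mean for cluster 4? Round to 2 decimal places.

71.54

N = 33395 + 14408 + 30057 + 93684 = 171544.
Overall total = μ·N = 61.47·171544 = 10544809.68.
Subtract the known strata: 33395·50.45 + 14408·75.85 + 30057·35.42 = 3842243.49.
Remaining total for cluster 4: 10544809.68 − 3842243.49 = 6702566.19.
Divide by its size: 6702566.19 / 93684 = 71.5444... → 71.54.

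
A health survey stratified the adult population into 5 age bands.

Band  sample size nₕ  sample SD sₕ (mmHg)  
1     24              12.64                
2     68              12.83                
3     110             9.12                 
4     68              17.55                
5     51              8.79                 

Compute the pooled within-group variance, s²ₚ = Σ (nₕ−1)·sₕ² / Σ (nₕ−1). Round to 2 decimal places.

Degrees of freedom: 23 + 67 + 109 + 67 + 50 = 316.
Σ(nₕ−1)sₕ² = 23·159.7696 + 67·164.6089 + 109·83.1744 + 67·308.0025 + 50·77.2641 = 48268.8792.
s²ₚ = 48268.8792 / 316 = 152.7496... → 152.75.

152.75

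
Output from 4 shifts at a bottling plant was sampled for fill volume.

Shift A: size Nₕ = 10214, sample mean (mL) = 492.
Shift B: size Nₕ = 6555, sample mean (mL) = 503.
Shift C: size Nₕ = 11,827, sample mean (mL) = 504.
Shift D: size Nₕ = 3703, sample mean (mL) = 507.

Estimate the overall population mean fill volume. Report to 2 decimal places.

500.35

N = 10214 + 6555 + 11827 + 3703 = 32299.
Weight each subgroup mean by Nₕ/N and sum.
Σ Nₕx̄ₕ = 10214·492 + 6555·503 + 11827·504 + 3703·507 = 5025288 + 3297165 + 5960808 + 1877421 = 16160682.
Divide by N: 16160682 / 32299 = 500.3462... → 500.35.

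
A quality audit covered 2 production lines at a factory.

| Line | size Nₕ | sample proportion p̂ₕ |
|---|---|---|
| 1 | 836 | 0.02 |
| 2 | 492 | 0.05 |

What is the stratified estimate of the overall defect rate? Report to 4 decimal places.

Wₕ = Nₕ/N with N = 1328: 0.6295, 0.3705.
p̂_st = 0.6295·0.02 + 0.3705·0.05 ≈ 0.031114... → 0.0311.

0.0311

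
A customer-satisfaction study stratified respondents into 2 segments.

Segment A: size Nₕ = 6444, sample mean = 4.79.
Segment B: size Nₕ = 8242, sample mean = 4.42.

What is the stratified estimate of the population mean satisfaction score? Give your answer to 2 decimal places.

4.58

N = 14686; weights Wₕ = Nₕ/N = (0.4388, 0.5612).
x̄_st = Σ Wₕ·x̄ₕ = 0.4388·4.79 + 0.5612·4.42 ≈ 4.5824...
→ 4.58.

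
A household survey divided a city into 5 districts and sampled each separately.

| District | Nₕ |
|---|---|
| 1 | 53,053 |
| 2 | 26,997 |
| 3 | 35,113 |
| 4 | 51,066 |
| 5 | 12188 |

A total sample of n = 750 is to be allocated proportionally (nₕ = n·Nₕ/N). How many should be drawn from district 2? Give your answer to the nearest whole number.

113

Share of district 2 = 26997/178417 = 0.15131.
Allocate 750 × 0.15131 = 113.486... → 113.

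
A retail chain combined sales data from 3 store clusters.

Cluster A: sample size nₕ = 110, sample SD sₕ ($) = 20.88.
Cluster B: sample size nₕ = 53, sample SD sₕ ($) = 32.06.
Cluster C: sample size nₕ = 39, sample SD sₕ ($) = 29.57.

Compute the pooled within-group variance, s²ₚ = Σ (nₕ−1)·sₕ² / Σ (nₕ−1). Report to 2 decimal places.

674.35

Degrees of freedom: 109 + 52 + 38 = 199.
Σ(nₕ−1)sₕ² = 109·435.9744 + 52·1027.8436 + 38·874.3849 = 134195.703.
s²ₚ = 134195.703 / 199 = 674.3503... → 674.35.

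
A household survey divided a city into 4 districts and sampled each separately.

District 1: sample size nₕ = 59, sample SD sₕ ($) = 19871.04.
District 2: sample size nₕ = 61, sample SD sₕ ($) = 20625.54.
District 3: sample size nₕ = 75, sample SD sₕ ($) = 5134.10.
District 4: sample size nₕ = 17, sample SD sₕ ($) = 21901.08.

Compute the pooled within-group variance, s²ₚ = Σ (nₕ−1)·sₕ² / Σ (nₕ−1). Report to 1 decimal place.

Degrees of freedom: 58 + 60 + 74 + 16 = 208.
Σ(nₕ−1)sₕ² = 58·394858230.6816 + 60·425412900.2916 + 74·26358982.81 + 16·479657305.1664 = 58051633007.6312.
s²ₚ = 58051633007.6312 / 208 = 279094389.460... → 279094389.5.

279094389.5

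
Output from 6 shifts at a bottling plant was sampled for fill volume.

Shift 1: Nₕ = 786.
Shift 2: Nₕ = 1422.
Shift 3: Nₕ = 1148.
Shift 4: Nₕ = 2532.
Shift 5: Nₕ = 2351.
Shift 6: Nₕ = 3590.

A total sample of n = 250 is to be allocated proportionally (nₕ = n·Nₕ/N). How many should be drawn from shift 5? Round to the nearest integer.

N = 786 + 1422 + 1148 + 2532 + 2351 + 3590 = 11829.
n_5 = 250·2351/11829 = 49.687... → 50.

50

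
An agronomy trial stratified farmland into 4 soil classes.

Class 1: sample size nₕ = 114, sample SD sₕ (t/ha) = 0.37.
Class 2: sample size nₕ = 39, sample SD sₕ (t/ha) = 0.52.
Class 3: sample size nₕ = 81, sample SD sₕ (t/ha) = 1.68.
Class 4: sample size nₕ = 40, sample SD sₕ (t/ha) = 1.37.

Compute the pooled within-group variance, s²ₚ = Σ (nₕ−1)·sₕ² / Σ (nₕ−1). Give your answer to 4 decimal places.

Degrees of freedom: 113 + 38 + 80 + 39 = 270.
Σ(nₕ−1)sₕ² = 113·0.1369 + 38·0.2704 + 80·2.8224 + 39·1.8769 = 324.736.
s²ₚ = 324.736 / 270 = 1.202726... → 1.2027.

1.2027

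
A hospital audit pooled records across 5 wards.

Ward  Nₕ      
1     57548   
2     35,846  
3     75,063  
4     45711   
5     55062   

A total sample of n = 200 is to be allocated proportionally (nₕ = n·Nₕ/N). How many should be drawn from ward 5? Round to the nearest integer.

41

Share of ward 5 = 55062/269230 = 0.20452.
Allocate 200 × 0.20452 = 40.903... → 41.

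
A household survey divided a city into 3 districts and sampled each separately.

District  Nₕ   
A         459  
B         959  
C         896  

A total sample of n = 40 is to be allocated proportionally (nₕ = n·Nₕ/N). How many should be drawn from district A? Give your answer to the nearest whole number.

N = 459 + 959 + 896 = 2314.
n_A = 40·459/2314 = 7.934... → 8.

8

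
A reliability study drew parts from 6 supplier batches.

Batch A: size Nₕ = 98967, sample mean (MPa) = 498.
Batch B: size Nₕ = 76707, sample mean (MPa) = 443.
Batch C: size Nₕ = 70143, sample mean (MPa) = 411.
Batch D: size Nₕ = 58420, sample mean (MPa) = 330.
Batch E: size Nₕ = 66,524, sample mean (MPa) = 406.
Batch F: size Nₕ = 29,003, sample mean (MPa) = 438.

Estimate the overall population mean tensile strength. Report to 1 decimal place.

N = 399764; weights Wₕ = Nₕ/N = (0.2476, 0.1919, 0.1755, 0.1461, 0.1664, 0.0726).
x̄_st = Σ Wₕ·x̄ₕ = 0.2476·498 + 0.1919·443 + 0.1755·411 + 0.1461·330 + 0.1664·406 + 0.0726·438 ≈ 427.968...
→ 428.0.

428.0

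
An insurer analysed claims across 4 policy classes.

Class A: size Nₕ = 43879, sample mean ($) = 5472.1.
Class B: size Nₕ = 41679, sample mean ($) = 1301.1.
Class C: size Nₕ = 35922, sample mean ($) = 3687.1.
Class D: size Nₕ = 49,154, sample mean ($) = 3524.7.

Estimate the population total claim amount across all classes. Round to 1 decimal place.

600039932.8

Estimate total by summing Nₕ·x̄ₕ over strata.
43879·5472.1 + 41679·1301.1 + 35922·3687.1 + 49154·3524.7 = 240110275.9 + 54228546.9 + 132448006.2 + 173253103.8 = 600039932.8.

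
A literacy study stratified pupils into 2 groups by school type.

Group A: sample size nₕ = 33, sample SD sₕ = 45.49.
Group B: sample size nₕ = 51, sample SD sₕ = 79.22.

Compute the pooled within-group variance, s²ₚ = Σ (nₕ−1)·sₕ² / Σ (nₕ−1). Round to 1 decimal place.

A: (33−1)·45.49² = 32·2069.3401 = 66218.8832
B: (51−1)·79.22² = 50·6275.8084 = 313790.42
Numerator = 380009.3032; denominator = Σ(nₕ−1) = 82.
s²ₚ = 380009.3032/82 = 4634.260... → 4634.3.

4634.3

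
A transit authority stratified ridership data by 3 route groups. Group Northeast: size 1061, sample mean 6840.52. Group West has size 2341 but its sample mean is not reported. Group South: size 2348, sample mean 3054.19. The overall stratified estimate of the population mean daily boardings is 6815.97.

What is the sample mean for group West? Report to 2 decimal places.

10577.87

Σ Nₕx̄ₕ = N·μ, so 2341·x̄_West = 5750·6815.97 − (1061·6840.52 + 2348·3054.19).
= 39191827.5 − 14429029.84 = 24762797.66.
x̄_West = 24762797.66 / 2341 = 10577.8717... → 10577.87.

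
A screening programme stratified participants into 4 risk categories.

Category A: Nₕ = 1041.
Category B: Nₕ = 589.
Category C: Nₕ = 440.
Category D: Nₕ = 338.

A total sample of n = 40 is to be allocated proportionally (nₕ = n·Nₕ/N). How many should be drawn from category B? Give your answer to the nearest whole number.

10

Share of category B = 589/2408 = 0.24460.
Allocate 40 × 0.24460 = 9.784... → 10.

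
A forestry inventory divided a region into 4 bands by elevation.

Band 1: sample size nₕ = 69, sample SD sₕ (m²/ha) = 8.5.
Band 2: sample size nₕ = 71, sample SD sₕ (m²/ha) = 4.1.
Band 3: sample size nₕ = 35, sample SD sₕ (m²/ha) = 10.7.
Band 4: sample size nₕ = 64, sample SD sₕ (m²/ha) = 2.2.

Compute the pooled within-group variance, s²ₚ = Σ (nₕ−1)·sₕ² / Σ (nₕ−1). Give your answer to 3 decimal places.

43.776

1: (69−1)·8.5² = 68·72.25 = 4913
2: (71−1)·4.1² = 70·16.81 = 1176.7
3: (35−1)·10.7² = 34·114.49 = 3892.66
4: (64−1)·2.2² = 63·4.84 = 304.92
Numerator = 10287.28; denominator = Σ(nₕ−1) = 235.
s²ₚ = 10287.28/235 = 43.77566... → 43.776.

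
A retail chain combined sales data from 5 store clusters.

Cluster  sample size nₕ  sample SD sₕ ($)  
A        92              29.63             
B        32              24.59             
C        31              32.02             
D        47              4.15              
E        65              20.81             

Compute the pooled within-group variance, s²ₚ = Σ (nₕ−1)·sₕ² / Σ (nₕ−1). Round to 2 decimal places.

602.68

A: (92−1)·29.63² = 91·877.9369 = 79892.2579
B: (32−1)·24.59² = 31·604.6681 = 18744.7111
C: (31−1)·32.02² = 30·1025.2804 = 30758.412
D: (47−1)·4.15² = 46·17.2225 = 792.235
E: (65−1)·20.81² = 64·433.0561 = 27715.5904
Numerator = 157903.2064; denominator = Σ(nₕ−1) = 262.
s²ₚ = 157903.2064/262 = 602.6840... → 602.68.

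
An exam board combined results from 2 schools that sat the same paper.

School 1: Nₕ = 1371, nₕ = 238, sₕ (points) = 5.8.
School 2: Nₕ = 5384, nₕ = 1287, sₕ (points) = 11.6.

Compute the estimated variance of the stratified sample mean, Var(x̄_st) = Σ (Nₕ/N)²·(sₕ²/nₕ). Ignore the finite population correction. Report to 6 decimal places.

N = 6755. Term for each stratum: Wₕ²sₕ²/nₕ.
Var(x̄_st) = 0.005822416 + 0.066419687 = 0.072242103 → 0.072242.

0.072242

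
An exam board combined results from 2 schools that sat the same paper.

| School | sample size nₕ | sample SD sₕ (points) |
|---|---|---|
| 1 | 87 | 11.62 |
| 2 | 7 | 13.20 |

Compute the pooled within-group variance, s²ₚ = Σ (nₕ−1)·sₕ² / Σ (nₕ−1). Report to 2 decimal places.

1: (87−1)·11.62² = 86·135.0244 = 11612.0984
2: (7−1)·13.20² = 6·174.24 = 1045.44
Numerator = 12657.5384; denominator = Σ(nₕ−1) = 92.
s²ₚ = 12657.5384/92 = 137.5819... → 137.58.

137.58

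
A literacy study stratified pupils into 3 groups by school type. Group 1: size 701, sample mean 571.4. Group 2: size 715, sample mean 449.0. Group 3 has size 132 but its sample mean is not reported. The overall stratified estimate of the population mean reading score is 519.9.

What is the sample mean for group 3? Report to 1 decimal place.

N = 701 + 715 + 132 = 1548.
Overall total = μ·N = 519.9·1548 = 804805.2.
Subtract the known strata: 701·571.4 + 715·449.0 = 721586.4.
Remaining total for group 3: 804805.2 − 721586.4 = 83218.8.
Divide by its size: 83218.8 / 132 = 630.445... → 630.4.

630.4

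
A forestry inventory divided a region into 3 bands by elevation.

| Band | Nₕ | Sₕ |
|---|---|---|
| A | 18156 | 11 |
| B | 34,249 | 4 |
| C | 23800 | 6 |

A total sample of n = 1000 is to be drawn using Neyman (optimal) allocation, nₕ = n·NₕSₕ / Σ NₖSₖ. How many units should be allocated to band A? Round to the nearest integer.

Σ NₕSₕ = 18156·11 + 34249·4 + 23800·6 = 479512.
Share for A: 199716/479512 = 0.41650.
n_A = 1000 × 0.41650 = 416.498... → 416.

416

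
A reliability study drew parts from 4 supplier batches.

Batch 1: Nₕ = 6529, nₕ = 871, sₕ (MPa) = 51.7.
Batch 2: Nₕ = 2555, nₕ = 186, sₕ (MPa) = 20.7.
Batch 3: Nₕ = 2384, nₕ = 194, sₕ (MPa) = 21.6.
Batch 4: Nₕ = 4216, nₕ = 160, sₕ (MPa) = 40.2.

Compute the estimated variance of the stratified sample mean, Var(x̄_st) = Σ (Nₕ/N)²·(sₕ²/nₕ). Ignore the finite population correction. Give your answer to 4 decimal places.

N = 15684; Wₕ = Nₕ/N.
batch 1: (6529/15684)²·51.7²/871 = 0.5317930
batch 2: (2555/15684)²·20.7²/186 = 0.0611358
batch 3: (2384/15684)²·21.6²/194 = 0.0555654
batch 4: (4216/15684)²·40.2²/160 = 0.7298266
Sum = 1.3783208 → 1.3783.

1.3783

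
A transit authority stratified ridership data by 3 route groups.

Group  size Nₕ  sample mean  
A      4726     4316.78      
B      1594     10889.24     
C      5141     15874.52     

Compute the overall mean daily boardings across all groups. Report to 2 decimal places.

x̄_st = (Σ Nₕx̄ₕ) / (Σ Nₕ) = (4726·4316.78 + 1594·10889.24 + 5141·15874.52) / 11461
= 119369458.16 / 11461 = 10415.2742... → 10415.27.

10415.27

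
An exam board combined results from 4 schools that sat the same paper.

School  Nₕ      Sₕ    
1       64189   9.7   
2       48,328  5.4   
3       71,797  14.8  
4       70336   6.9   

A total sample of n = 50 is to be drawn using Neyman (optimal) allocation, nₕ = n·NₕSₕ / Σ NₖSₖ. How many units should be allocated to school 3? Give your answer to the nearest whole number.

1: NₕSₕ = 64189·9.7 = 622633.3
2: NₕSₕ = 48328·5.4 = 260971.2
3: NₕSₕ = 71797·14.8 = 1062595.6
4: NₕSₕ = 70336·6.9 = 485318.4
Σ NₕSₕ = 2431518.5.
n_3 = 50·1062595.6/2431518.5 = 21.850... → 22.

22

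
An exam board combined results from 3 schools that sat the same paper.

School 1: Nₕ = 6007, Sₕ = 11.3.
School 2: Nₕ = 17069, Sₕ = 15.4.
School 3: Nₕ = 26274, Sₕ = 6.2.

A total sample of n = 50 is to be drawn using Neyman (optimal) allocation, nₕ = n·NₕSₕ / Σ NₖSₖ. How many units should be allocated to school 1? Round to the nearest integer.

7

Σ NₕSₕ = 6007·11.3 + 17069·15.4 + 26274·6.2 = 493640.5.
Share for 1: 67879.1/493640.5 = 0.13751.
n_1 = 50 × 0.13751 = 6.875... → 7.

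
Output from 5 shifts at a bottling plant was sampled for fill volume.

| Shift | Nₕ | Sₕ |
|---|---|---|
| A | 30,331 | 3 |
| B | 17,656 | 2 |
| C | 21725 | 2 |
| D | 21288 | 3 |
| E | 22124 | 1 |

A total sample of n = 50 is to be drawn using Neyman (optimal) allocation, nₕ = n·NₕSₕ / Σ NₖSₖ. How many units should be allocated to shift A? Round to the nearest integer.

18

Σ NₕSₕ = 30331·3 + 17656·2 + 21725·2 + 21288·3 + 22124·1 = 255743.
Share for A: 90993/255743 = 0.35580.
n_A = 50 × 0.35580 = 17.790... → 18.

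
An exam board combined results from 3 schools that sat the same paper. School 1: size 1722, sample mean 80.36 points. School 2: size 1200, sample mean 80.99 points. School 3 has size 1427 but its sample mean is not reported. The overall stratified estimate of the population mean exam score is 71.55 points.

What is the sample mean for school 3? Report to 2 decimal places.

N = 1722 + 1200 + 1427 = 4349.
Overall total = μ·N = 71.55·4349 = 311170.95.
Subtract the known strata: 1722·80.36 + 1200·80.99 = 235567.92.
Remaining total for school 3: 311170.95 − 235567.92 = 75603.03.
Divide by its size: 75603.03 / 1427 = 52.9804... → 52.98.

52.98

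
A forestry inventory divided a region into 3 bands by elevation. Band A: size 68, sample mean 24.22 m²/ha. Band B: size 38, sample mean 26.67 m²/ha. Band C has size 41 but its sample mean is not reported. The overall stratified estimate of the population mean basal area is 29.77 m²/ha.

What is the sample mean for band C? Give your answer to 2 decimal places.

41.85

Σ Nₕx̄ₕ = N·μ, so 41·x̄_C = 147·29.77 − (68·24.22 + 38·26.67).
= 4376.19 − 2660.42 = 1715.77.
x̄_C = 1715.77 / 41 = 41.8480... → 41.85.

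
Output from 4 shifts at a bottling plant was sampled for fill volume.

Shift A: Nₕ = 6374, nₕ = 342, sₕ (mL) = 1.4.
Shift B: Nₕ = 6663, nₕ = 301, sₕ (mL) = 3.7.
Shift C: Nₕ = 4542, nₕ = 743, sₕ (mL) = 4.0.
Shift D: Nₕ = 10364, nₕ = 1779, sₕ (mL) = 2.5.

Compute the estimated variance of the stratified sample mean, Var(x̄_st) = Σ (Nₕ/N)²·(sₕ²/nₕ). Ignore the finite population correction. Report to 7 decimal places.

0.0039365

N = 27943. Term for each stratum: Wₕ²sₕ²/nₕ.
Var(x̄_st) = 0.0002982003 + 0.0025860119 + 0.0005689569 + 0.0004832956 = 0.0039364646 → 0.0039365.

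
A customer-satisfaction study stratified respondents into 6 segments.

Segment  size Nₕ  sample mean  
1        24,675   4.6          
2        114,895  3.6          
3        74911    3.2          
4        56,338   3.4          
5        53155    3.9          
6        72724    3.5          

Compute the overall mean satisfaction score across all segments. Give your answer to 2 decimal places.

3.58

N = 24675 + 114895 + 74911 + 56338 + 53155 + 72724 = 396698.
Weight each subgroup mean by Nₕ/N and sum.
Σ Nₕx̄ₕ = 24675·4.6 + 114895·3.6 + 74911·3.2 + 56338·3.4 + 53155·3.9 + 72724·3.5 = 113505 + 413622 + 239715.2 + 191549.2 + 207304.5 + 254534 = 1420229.9.
Divide by N: 1420229.9 / 396698 = 3.5801... → 3.58.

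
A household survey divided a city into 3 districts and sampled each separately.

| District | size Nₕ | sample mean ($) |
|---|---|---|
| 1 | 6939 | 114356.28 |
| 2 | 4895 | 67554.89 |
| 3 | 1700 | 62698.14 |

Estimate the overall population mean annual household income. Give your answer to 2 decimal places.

x̄_st = (Σ Nₕx̄ₕ) / (Σ Nₕ) = (6939·114356.28 + 4895·67554.89 + 1700·62698.14) / 13534
= 1230786251.47 / 13534 = 90940.3171... → 90940.32.

90940.32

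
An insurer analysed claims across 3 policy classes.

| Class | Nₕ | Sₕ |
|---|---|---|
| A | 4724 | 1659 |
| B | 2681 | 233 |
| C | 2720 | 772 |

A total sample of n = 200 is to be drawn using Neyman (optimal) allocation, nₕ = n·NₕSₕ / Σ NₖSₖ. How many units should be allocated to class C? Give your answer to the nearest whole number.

Σ NₕSₕ = 4724·1659 + 2681·233 + 2720·772 = 10561629.
Share for C: 2099840/10561629 = 0.19882.
n_C = 200 × 0.19882 = 39.764... → 40.

40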